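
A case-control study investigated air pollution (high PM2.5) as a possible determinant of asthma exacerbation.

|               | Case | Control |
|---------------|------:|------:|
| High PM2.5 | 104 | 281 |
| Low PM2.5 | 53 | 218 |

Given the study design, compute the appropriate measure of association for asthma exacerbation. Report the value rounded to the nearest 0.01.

1.52

Cells: a = 104, b = 281, c = 53, d = 218.
This is a case-control study: participants were sampled on outcome status, so risks in the source population cannot be estimated directly — relative risk is not valid here. The odds ratio is the appropriate measure.
OR = (a·d)/(b·c) = (104 × 218) / (281 × 53) = 22672 / 14893 = 1.52233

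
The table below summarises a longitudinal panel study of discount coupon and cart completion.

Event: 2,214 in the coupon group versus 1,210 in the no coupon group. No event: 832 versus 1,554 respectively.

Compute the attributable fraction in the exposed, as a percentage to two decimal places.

From the description: a = 2214, b = 832, c = 1210, d = 1554.
Risk in exposed = 2214/3046 = 0.72685; risk in unexposed = 1210/2764 = 0.43777.
RR = 0.72685/0.43777 = 1.66035
AR% = (RR − 1)/RR × 100 = (1.66035 − 1)/1.66035 × 100 = 39.7718%

39.77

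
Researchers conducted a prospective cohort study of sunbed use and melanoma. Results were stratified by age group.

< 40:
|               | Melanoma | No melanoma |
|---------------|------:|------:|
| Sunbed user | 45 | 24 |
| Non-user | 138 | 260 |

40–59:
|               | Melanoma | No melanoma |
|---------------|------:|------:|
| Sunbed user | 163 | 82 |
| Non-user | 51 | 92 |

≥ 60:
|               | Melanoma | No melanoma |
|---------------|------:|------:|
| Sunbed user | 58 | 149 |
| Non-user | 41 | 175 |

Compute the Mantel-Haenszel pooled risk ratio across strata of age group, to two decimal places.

RR_MH = Σ(aᵢ·n₀ᵢ/nᵢ) / Σ(cᵢ·n₁ᵢ/nᵢ), with n₁ᵢ = aᵢ+bᵢ (exposed), n₀ᵢ = cᵢ+dᵢ (unexposed), nᵢ = n₁ᵢ+n₀ᵢ.
Stratum 1 (< 40): n₁ = 69, n₀ = 398, n = 467; a·n₀/n = 45·398/467 = 38.3512; c·n₁/n = 138·69/467 = 20.3897
Stratum 2 (40–59): n₁ = 245, n₀ = 143, n = 388; a·n₀/n = 163·143/388 = 60.0747; c·n₁/n = 51·245/388 = 32.2036
Stratum 3 (≥ 60): n₁ = 207, n₀ = 216, n = 423; a·n₀/n = 58·216/423 = 29.6170; c·n₁/n = 41·207/423 = 20.0638
RR_MH = (38.3512 + 60.0747 + 29.6170) / (20.3897 + 32.2036 + 20.0638) = 128.0429 / 72.6572 = 1.76229

1.76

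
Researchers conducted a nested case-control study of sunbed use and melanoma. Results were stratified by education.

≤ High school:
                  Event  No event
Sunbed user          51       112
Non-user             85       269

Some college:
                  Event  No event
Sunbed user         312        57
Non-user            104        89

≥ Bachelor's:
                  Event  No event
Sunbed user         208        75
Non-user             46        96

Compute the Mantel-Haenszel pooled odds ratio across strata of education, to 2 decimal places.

3.32

OR_MH = Σ(aᵢdᵢ/nᵢ) / Σ(bᵢcᵢ/nᵢ), where nᵢ is the stratum total.
Stratum 1 (≤ High school): n = 517; a·d/n = 51·269/517 = 26.5358; b·c/n = 112·85/517 = 18.4139
Stratum 2 (Some college): n = 562; a·d/n = 312·89/562 = 49.4093; b·c/n = 57·104/562 = 10.5480
Stratum 3 (≥ Bachelor's): n = 425; a·d/n = 208·96/425 = 46.9835; b·c/n = 75·46/425 = 8.1176
OR_MH = (26.5358 + 49.4093 + 46.9835) / (18.4139 + 10.5480 + 8.1176) = 122.9286 / 37.0796 = 3.31526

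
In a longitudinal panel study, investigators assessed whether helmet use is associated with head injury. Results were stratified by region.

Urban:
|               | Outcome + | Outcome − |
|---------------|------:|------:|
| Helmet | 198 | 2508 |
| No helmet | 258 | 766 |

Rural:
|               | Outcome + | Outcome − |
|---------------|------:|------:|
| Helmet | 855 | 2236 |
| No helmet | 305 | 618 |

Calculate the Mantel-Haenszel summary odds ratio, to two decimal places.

OR_MH = Σ(aᵢdᵢ/nᵢ) / Σ(bᵢcᵢ/nᵢ), where nᵢ is the stratum total.
Stratum 1 (Urban): n = 3730; a·d/n = 198·766/3730 = 40.6617; b·c/n = 2508·258/3730 = 173.4756
Stratum 2 (Rural): n = 4014; a·d/n = 855·618/4014 = 131.6368; b·c/n = 2236·305/4014 = 169.9003
OR_MH = (40.6617 + 131.6368) / (173.4756 + 169.9003) = 172.2984 / 343.3760 = 0.50178

0.50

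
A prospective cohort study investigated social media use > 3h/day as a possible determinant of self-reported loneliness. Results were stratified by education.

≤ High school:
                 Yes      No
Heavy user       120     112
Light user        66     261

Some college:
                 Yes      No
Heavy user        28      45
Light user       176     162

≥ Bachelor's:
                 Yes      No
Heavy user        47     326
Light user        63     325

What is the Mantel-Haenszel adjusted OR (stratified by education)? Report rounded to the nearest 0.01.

1.46

OR_MH = Σ(aᵢdᵢ/nᵢ) / Σ(bᵢcᵢ/nᵢ), where nᵢ is the stratum total.
Stratum 1 (≤ High school): n = 559; a·d/n = 120·261/559 = 56.0286; b·c/n = 112·66/559 = 13.2236
Stratum 2 (Some college): n = 411; a·d/n = 28·162/411 = 11.0365; b·c/n = 45·176/411 = 19.2701
Stratum 3 (≥ Bachelor's): n = 761; a·d/n = 47·325/761 = 20.0723; b·c/n = 326·63/761 = 26.9882
OR_MH = (56.0286 + 11.0365 + 20.0723) / (13.2236 + 19.2701 + 26.9882) = 87.1374 / 59.4819 = 1.46494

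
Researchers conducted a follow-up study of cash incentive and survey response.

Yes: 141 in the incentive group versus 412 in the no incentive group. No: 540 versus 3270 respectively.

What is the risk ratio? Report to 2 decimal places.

1.85

From the description: a = 141, b = 540, c = 412, d = 3270.
Risk in exposed = 141/681 = 0.20705; risk in unexposed = 412/3682 = 0.11190.
RR = 0.20705 / 0.11190 = 1.85037
The risk among the exposed is 1.85 times that among the unexposed.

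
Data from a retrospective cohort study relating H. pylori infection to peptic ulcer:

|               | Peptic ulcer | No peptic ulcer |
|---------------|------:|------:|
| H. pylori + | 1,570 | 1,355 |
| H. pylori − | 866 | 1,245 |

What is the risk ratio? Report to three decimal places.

Cells: a = 1570, b = 1355, c = 866, d = 1245.
Risk in exposed = 1570/2925 = 0.53675; risk in unexposed = 866/2111 = 0.41023.
RR = 0.53675 / 0.41023 = 1.30841
The risk among the exposed is 1.31 times that among the unexposed.

1.308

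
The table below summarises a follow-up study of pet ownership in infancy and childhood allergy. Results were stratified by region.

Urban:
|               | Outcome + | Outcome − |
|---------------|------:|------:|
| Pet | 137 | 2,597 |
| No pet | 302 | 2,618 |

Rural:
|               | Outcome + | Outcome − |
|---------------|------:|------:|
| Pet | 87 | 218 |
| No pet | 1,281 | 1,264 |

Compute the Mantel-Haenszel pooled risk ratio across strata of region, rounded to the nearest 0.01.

0.52

RR_MH = Σ(aᵢ·n₀ᵢ/nᵢ) / Σ(cᵢ·n₁ᵢ/nᵢ), with n₁ᵢ = aᵢ+bᵢ (exposed), n₀ᵢ = cᵢ+dᵢ (unexposed), nᵢ = n₁ᵢ+n₀ᵢ.
Stratum 1 (Urban): n₁ = 2734, n₀ = 2920, n = 5654; a·n₀/n = 137·2920/5654 = 70.7534; c·n₁/n = 302·2734/5654 = 146.0325
Stratum 2 (Rural): n₁ = 305, n₀ = 2545, n = 2850; a·n₀/n = 87·2545/2850 = 77.6895; c·n₁/n = 1281·305/2850 = 137.0895
RR_MH = (70.7534 + 77.6895) / (146.0325 + 137.0895) = 148.4429 / 283.1220 = 0.52431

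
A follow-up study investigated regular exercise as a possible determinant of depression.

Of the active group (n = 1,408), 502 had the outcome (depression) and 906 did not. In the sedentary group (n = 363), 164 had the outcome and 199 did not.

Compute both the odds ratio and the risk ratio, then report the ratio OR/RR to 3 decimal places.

0.852

From the description: a = 502, b = 906, c = 164, d = 199.
OR = (502·199)/(906·164) = 99898/148584 = 0.67233
Risk in exposed = 502/1408 = 0.35653; risk in unexposed = 164/363 = 0.45179; RR = 0.78916
OR/RR = 0.67233 / 0.78916 = 0.85196
The outcome is not rare, so the OR lies further from 1 than the RR.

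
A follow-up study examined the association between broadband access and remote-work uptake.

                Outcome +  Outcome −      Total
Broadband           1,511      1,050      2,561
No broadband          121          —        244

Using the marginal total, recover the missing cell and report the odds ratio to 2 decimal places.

The missing cell is in the unexposed row: 244 − 121 = 123.
So a = 1511, b = 1050, c = 121, d = 123.
OR = (a·d)/(b·c) = (1511 × 123) / (1050 × 121) = 185853 / 127050 = 1.46283

1.46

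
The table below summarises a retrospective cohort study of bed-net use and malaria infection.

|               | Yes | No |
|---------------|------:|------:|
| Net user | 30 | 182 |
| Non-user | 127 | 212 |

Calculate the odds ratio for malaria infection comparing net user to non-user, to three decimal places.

0.275

Cells: a = 30, b = 182, c = 127, d = 212.
OR = (a·d)/(b·c) = (30 × 212) / (182 × 127) = 6360 / 23114 = 0.27516
Exposure is associated with lower odds of malaria infection (OR = 0.28 < 1).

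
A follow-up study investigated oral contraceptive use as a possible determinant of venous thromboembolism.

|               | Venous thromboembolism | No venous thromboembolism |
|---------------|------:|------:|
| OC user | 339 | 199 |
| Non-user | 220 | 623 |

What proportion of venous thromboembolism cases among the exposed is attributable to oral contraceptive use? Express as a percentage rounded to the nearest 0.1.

58.6

Cells: a = 339, b = 199, c = 220, d = 623.
Risk in exposed = 339/538 = 0.63011; risk in unexposed = 220/843 = 0.26097.
RR = 0.63011/0.26097 = 2.41447
AR% = (RR − 1)/RR × 100 = (2.41447 − 1)/2.41447 × 100 = 58.5831%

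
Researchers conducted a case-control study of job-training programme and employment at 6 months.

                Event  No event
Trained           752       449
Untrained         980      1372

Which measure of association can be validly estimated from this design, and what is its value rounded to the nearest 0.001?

Cells: a = 752, b = 449, c = 980, d = 1372.
This is a case-control study: participants were sampled on outcome status, so risks in the source population cannot be estimated directly — relative risk is not valid here. The odds ratio is the appropriate measure.
OR = (a·d)/(b·c) = (752 × 1372) / (449 × 980) = 1031744 / 440020 = 2.34477

2.345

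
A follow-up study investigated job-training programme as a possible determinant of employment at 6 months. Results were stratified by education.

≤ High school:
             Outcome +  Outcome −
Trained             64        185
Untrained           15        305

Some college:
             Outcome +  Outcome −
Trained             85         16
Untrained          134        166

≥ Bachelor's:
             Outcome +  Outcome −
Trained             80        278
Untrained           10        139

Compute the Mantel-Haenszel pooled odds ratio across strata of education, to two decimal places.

5.82

OR_MH = Σ(aᵢdᵢ/nᵢ) / Σ(bᵢcᵢ/nᵢ), where nᵢ is the stratum total.
Stratum 1 (≤ High school): n = 569; a·d/n = 64·305/569 = 34.3058; b·c/n = 185·15/569 = 4.8770
Stratum 2 (Some college): n = 401; a·d/n = 85·166/401 = 35.1870; b·c/n = 16·134/401 = 5.3466
Stratum 3 (≥ Bachelor's): n = 507; a·d/n = 80·139/507 = 21.9329; b·c/n = 278·10/507 = 5.4832
OR_MH = (34.3058 + 35.1870 + 21.9329) / (4.8770 + 5.3466 + 5.4832) = 91.4258 / 15.7068 = 5.82076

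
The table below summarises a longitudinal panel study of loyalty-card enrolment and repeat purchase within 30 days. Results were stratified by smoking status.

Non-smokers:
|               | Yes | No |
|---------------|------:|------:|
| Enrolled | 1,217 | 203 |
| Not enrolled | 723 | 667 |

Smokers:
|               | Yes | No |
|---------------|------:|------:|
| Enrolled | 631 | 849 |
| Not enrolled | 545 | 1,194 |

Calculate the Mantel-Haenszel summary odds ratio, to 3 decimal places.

OR_MH = Σ(aᵢdᵢ/nᵢ) / Σ(bᵢcᵢ/nᵢ), where nᵢ is the stratum total.
Stratum 1 (Non-smokers): n = 2810; a·d/n = 1217·667/2810 = 288.8751; b·c/n = 203·723/2810 = 52.2310
Stratum 2 (Smokers): n = 3219; a·d/n = 631·1194/3219 = 234.0522; b·c/n = 849·545/3219 = 143.7418
OR_MH = (288.8751 + 234.0522) / (52.2310 + 143.7418) = 522.9273 / 195.9728 = 2.66837

2.668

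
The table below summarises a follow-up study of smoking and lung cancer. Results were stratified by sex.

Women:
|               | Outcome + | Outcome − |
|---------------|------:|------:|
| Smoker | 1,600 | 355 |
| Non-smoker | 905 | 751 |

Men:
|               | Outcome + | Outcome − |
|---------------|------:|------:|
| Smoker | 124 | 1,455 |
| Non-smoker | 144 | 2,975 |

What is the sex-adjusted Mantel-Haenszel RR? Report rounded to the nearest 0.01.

1.52

RR_MH = Σ(aᵢ·n₀ᵢ/nᵢ) / Σ(cᵢ·n₁ᵢ/nᵢ), with n₁ᵢ = aᵢ+bᵢ (exposed), n₀ᵢ = cᵢ+dᵢ (unexposed), nᵢ = n₁ᵢ+n₀ᵢ.
Stratum 1 (Women): n₁ = 1955, n₀ = 1656, n = 3611; a·n₀/n = 1600·1656/3611 = 733.7580; c·n₁/n = 905·1955/3611 = 489.9682
Stratum 2 (Men): n₁ = 1579, n₀ = 3119, n = 4698; a·n₀/n = 124·3119/4698 = 82.3235; c·n₁/n = 144·1579/4698 = 48.3985
RR_MH = (733.7580 + 82.3235) / (489.9682 + 48.3985) = 816.0815 / 538.3666 = 1.51585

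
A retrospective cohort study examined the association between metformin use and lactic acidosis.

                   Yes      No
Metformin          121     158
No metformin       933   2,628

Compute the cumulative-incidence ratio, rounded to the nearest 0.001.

Cells: a = 121, b = 158, c = 933, d = 2628.
Risk in exposed = 121/279 = 0.43369; risk in unexposed = 933/3561 = 0.26201.
RR = 0.43369 / 0.26201 = 1.65528
The risk among the exposed is 1.66 times that among the unexposed.

1.655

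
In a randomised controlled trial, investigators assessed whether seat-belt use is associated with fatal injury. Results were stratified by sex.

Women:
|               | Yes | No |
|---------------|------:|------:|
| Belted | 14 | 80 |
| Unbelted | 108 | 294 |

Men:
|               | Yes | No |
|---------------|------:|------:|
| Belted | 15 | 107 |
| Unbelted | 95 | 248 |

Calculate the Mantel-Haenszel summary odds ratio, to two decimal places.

OR_MH = Σ(aᵢdᵢ/nᵢ) / Σ(bᵢcᵢ/nᵢ), where nᵢ is the stratum total.
Stratum 1 (Women): n = 496; a·d/n = 14·294/496 = 8.2984; b·c/n = 80·108/496 = 17.4194
Stratum 2 (Men): n = 465; a·d/n = 15·248/465 = 8.0000; b·c/n = 107·95/465 = 21.8602
OR_MH = (8.2984 + 8.0000) / (17.4194 + 21.8602) = 16.2984 / 39.2796 = 0.41493

0.41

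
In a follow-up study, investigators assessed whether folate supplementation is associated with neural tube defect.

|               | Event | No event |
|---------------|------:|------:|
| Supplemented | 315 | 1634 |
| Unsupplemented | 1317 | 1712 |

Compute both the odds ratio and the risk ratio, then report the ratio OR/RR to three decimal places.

Cells: a = 315, b = 1634, c = 1317, d = 1712.
OR = (315·1712)/(1634·1317) = 539280/2151978 = 0.25060
Risk in exposed = 315/1949 = 0.16162; risk in unexposed = 1317/3029 = 0.43480; RR = 0.37172
OR/RR = 0.25060 / 0.37172 = 0.67416
The outcome is not rare, so the OR lies further from 1 than the RR.

0.674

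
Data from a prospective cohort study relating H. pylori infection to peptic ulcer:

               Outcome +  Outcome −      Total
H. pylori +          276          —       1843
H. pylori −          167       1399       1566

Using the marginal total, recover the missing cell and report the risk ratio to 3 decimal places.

The missing cell is in the exposed row: 1843 − 276 = 1567.
So a = 276, b = 1567, c = 167, d = 1399.
RR = [a/(a+b)] / [c/(c+d)] = (276/1843) / (167/1566) = 0.14976/0.10664 = 1.40430

1.404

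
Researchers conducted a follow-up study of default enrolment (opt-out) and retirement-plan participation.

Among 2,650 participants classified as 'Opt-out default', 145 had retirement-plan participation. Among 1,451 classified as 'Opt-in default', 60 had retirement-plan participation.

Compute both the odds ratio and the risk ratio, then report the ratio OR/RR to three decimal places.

From the description: a = 145, b = 2505, c = 60, d = 1391.
OR = (145·1391)/(2505·60) = 201695/150300 = 1.34195
Risk in exposed = 145/2650 = 0.05472; risk in unexposed = 60/1451 = 0.04135; RR = 1.32324
OR/RR = 1.34195 / 1.32324 = 1.01414
The outcome is rare in both groups, so OR ≈ RR (ratio near 1).

1.014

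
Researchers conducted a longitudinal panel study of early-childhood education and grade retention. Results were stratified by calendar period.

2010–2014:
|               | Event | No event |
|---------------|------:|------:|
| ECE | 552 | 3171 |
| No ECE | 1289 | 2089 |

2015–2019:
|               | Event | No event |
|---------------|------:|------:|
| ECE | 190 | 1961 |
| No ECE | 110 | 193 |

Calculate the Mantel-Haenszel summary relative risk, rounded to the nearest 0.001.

RR_MH = Σ(aᵢ·n₀ᵢ/nᵢ) / Σ(cᵢ·n₁ᵢ/nᵢ), with n₁ᵢ = aᵢ+bᵢ (exposed), n₀ᵢ = cᵢ+dᵢ (unexposed), nᵢ = n₁ᵢ+n₀ᵢ.
Stratum 1 (2010–2014): n₁ = 3723, n₀ = 3378, n = 7101; a·n₀/n = 552·3378/7101 = 262.5906; c·n₁/n = 1289·3723/7101 = 675.8128
Stratum 2 (2015–2019): n₁ = 2151, n₀ = 303, n = 2454; a·n₀/n = 190·303/2454 = 23.4597; c·n₁/n = 110·2151/2454 = 96.4181
RR_MH = (262.5906 + 23.4597) / (675.8128 + 96.4181) = 286.0503 / 772.2309 = 0.37042

0.370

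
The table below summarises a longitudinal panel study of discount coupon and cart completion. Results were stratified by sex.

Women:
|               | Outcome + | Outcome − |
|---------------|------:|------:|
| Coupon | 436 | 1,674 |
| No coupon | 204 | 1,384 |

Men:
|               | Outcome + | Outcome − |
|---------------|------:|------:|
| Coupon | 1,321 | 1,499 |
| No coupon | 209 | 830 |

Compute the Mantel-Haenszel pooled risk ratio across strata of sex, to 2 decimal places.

2.02

RR_MH = Σ(aᵢ·n₀ᵢ/nᵢ) / Σ(cᵢ·n₁ᵢ/nᵢ), with n₁ᵢ = aᵢ+bᵢ (exposed), n₀ᵢ = cᵢ+dᵢ (unexposed), nᵢ = n₁ᵢ+n₀ᵢ.
Stratum 1 (Women): n₁ = 2110, n₀ = 1588, n = 3698; a·n₀/n = 436·1588/3698 = 187.2277; c·n₁/n = 204·2110/3698 = 116.3981
Stratum 2 (Men): n₁ = 2820, n₀ = 1039, n = 3859; a·n₀/n = 1321·1039/3859 = 355.6670; c·n₁/n = 209·2820/3859 = 152.7287
RR_MH = (187.2277 + 355.6670) / (116.3981 + 152.7287) = 542.8947 / 269.1267 = 2.01725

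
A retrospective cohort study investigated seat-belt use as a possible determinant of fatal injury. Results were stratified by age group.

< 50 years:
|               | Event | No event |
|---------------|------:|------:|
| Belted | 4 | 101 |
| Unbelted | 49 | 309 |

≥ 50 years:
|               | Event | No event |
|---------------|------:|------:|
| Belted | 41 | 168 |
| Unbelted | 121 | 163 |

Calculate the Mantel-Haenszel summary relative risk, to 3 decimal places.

RR_MH = Σ(aᵢ·n₀ᵢ/nᵢ) / Σ(cᵢ·n₁ᵢ/nᵢ), with n₁ᵢ = aᵢ+bᵢ (exposed), n₀ᵢ = cᵢ+dᵢ (unexposed), nᵢ = n₁ᵢ+n₀ᵢ.
Stratum 1 (< 50 years): n₁ = 105, n₀ = 358, n = 463; a·n₀/n = 4·358/463 = 3.0929; c·n₁/n = 49·105/463 = 11.1123
Stratum 2 (≥ 50 years): n₁ = 209, n₀ = 284, n = 493; a·n₀/n = 41·284/493 = 23.6187; c·n₁/n = 121·209/493 = 51.2961
RR_MH = (3.0929 + 23.6187) / (11.1123 + 51.2961) = 26.7115 / 62.4085 = 0.42801

0.428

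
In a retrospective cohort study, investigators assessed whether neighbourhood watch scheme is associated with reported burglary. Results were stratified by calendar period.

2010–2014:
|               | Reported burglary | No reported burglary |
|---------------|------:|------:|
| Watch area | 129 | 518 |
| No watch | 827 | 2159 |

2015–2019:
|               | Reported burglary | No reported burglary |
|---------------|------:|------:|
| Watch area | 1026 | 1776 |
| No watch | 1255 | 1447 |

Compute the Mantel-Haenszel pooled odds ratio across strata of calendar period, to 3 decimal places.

OR_MH = Σ(aᵢdᵢ/nᵢ) / Σ(bᵢcᵢ/nᵢ), where nᵢ is the stratum total.
Stratum 1 (2010–2014): n = 3633; a·d/n = 129·2159/3633 = 76.6614; b·c/n = 518·827/3633 = 117.9152
Stratum 2 (2015–2019): n = 5504; a·d/n = 1026·1447/5504 = 269.7351; b·c/n = 1776·1255/5504 = 404.9564
OR_MH = (76.6614 + 269.7351) / (117.9152 + 404.9564) = 346.3965 / 522.8716 = 0.66249

0.662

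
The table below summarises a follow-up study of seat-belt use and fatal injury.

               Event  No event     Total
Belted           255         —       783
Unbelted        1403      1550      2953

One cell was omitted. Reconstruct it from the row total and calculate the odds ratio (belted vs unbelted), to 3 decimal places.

0.534

The missing cell is in the exposed row: 783 − 255 = 528.
So a = 255, b = 528, c = 1403, d = 1550.
OR = (a·d)/(b·c) = (255 × 1550) / (528 × 1403) = 395250 / 740784 = 0.53356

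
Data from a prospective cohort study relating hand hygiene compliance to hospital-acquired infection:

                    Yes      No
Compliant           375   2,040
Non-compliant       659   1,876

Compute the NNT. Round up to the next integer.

10

Risk in treated group = 375/2415 = 0.15528; risk in control = 659/2535 = 0.25996.
Absolute risk reduction = 0.25996 − 0.15528 = 0.10468
NNT = 1 / ARR = 1 / 0.10468 = 9.553 → round up → 10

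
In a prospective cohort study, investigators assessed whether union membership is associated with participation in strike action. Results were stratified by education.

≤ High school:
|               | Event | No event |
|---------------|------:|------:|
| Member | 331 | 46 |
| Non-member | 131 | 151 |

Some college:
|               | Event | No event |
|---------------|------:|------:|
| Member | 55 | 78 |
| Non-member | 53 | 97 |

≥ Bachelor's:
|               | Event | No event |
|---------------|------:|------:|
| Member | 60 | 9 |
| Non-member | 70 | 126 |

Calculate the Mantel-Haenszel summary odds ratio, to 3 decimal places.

4.716

OR_MH = Σ(aᵢdᵢ/nᵢ) / Σ(bᵢcᵢ/nᵢ), where nᵢ is the stratum total.
Stratum 1 (≤ High school): n = 659; a·d/n = 331·151/659 = 75.8437; b·c/n = 46·131/659 = 9.1442
Stratum 2 (Some college): n = 283; a·d/n = 55·97/283 = 18.8516; b·c/n = 78·53/283 = 14.6078
Stratum 3 (≥ Bachelor's): n = 265; a·d/n = 60·126/265 = 28.5283; b·c/n = 9·70/265 = 2.3774
OR_MH = (75.8437 + 18.8516 + 28.5283) / (9.1442 + 14.6078 + 2.3774) = 123.2236 / 26.1293 = 4.71592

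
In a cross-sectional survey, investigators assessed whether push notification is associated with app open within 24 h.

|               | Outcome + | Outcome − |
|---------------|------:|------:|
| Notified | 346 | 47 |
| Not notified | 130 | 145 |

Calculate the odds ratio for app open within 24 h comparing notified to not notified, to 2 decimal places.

8.21

Cells: a = 346, b = 47, c = 130, d = 145.
OR = (a·d)/(b·c) = (346 × 145) / (47 × 130) = 50170 / 6110 = 8.21113
The odds of app open within 24 h are about 8.21 times as high in the notified group.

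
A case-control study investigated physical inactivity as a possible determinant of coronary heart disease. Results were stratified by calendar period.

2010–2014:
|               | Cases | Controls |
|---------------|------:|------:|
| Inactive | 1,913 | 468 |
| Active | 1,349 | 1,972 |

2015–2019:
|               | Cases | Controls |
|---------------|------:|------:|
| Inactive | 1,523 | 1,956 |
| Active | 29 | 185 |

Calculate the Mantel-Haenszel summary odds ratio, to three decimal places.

5.853

OR_MH = Σ(aᵢdᵢ/nᵢ) / Σ(bᵢcᵢ/nᵢ), where nᵢ is the stratum total.
Stratum 1 (2010–2014): n = 5702; a·d/n = 1913·1972/5702 = 661.5987; b·c/n = 468·1349/5702 = 110.7212
Stratum 2 (2015–2019): n = 3693; a·d/n = 1523·185/3693 = 76.2943; b·c/n = 1956·29/3693 = 15.3599
OR_MH = (661.5987 + 76.2943) / (110.7212 + 15.3599) = 737.8931 / 126.0810 = 5.85253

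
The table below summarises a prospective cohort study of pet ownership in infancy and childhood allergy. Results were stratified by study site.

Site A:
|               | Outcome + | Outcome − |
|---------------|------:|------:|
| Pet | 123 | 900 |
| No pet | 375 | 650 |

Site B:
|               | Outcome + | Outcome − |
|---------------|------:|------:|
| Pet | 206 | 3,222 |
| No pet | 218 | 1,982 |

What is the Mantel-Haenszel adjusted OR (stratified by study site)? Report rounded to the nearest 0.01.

OR_MH = Σ(aᵢdᵢ/nᵢ) / Σ(bᵢcᵢ/nᵢ), where nᵢ is the stratum total.
Stratum 1 (Site A): n = 2048; a·d/n = 123·650/2048 = 39.0381; b·c/n = 900·375/2048 = 164.7949
Stratum 2 (Site B): n = 5628; a·d/n = 206·1982/5628 = 72.5466; b·c/n = 3222·218/5628 = 124.8038
OR_MH = (39.0381 + 72.5466) / (164.7949 + 124.8038) = 111.5846 / 289.5988 = 0.38531

0.39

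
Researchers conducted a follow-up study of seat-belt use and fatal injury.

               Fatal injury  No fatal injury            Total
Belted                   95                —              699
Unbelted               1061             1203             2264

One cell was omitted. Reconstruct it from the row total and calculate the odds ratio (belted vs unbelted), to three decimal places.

The missing cell is in the exposed row: 699 − 95 = 604.
So a = 95, b = 604, c = 1061, d = 1203.
OR = (a·d)/(b·c) = (95 × 1203) / (604 × 1061) = 114285 / 640844 = 0.17834

0.178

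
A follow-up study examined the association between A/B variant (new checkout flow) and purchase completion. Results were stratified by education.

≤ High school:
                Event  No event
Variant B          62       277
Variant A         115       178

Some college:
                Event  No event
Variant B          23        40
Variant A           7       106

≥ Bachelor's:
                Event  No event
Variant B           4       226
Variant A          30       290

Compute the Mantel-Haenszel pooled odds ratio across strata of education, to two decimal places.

0.52

OR_MH = Σ(aᵢdᵢ/nᵢ) / Σ(bᵢcᵢ/nᵢ), where nᵢ is the stratum total.
Stratum 1 (≤ High school): n = 632; a·d/n = 62·178/632 = 17.4620; b·c/n = 277·115/632 = 50.4035
Stratum 2 (Some college): n = 176; a·d/n = 23·106/176 = 13.8523; b·c/n = 40·7/176 = 1.5909
Stratum 3 (≥ Bachelor's): n = 550; a·d/n = 4·290/550 = 2.1091; b·c/n = 226·30/550 = 12.3273
OR_MH = (17.4620 + 13.8523 + 2.1091) / (50.4035 + 1.5909 + 12.3273) = 33.4234 / 64.3217 = 0.51963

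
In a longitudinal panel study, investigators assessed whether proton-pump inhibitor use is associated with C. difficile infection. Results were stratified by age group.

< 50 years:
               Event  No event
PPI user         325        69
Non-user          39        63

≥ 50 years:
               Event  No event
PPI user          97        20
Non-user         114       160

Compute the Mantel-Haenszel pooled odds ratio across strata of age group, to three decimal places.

OR_MH = Σ(aᵢdᵢ/nᵢ) / Σ(bᵢcᵢ/nᵢ), where nᵢ is the stratum total.
Stratum 1 (< 50 years): n = 496; a·d/n = 325·63/496 = 41.2802; b·c/n = 69·39/496 = 5.4254
Stratum 2 (≥ 50 years): n = 391; a·d/n = 97·160/391 = 39.6931; b·c/n = 20·114/391 = 5.8312
OR_MH = (41.2802 + 39.6931) / (5.4254 + 5.8312) = 80.9733 / 11.2566 = 7.19341

7.193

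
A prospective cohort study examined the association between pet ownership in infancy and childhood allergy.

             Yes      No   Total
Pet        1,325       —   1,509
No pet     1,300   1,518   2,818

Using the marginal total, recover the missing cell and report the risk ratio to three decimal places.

1.903

The missing cell is in the exposed row: 1509 − 1325 = 184.
So a = 1325, b = 184, c = 1300, d = 1518.
RR = [a/(a+b)] / [c/(c+d)] = (1325/1509) / (1300/2818) = 0.87806/0.46132 = 1.90337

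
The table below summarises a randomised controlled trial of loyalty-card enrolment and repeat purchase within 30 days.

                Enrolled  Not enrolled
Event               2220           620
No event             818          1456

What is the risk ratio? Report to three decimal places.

2.447

Reading the table with exposure as columns: a = 2220 (Enrolled, case), b = 818 (Enrolled, non-case), c = 620 (Not enrolled, case), d = 1456.
Risk in exposed = 2220/3038 = 0.73074; risk in unexposed = 620/2076 = 0.29865.
RR = 0.73074 / 0.29865 = 2.44681
The risk among the exposed is 2.45 times that among the unexposed.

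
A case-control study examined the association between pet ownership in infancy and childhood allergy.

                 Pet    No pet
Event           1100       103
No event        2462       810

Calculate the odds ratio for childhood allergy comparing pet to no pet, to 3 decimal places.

Reading the table with exposure as columns: a = 1100 (Pet, case), b = 2462 (Pet, non-case), c = 103 (No pet, case), d = 810.
OR = (a·d)/(b·c) = (1100 × 810) / (2462 × 103) = 891000 / 253586 = 3.51360
The odds of childhood allergy are about 3.51 times as high in the pet group.

3.514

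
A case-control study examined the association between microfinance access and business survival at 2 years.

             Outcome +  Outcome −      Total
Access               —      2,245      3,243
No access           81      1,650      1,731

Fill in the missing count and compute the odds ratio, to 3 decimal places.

9.056

The missing cell is in the exposed row: 3243 − 2245 = 998.
So a = 998, b = 2245, c = 81, d = 1650.
OR = (a·d)/(b·c) = (998 × 1650) / (2245 × 81) = 1646700 / 181845 = 9.05551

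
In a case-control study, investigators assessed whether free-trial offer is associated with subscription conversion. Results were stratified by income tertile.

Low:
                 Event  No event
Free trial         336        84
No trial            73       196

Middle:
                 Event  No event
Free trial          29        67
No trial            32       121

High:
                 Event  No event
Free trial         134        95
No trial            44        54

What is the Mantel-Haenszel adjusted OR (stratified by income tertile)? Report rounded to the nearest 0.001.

4.351

OR_MH = Σ(aᵢdᵢ/nᵢ) / Σ(bᵢcᵢ/nᵢ), where nᵢ is the stratum total.
Stratum 1 (Low): n = 689; a·d/n = 336·196/689 = 95.5820; b·c/n = 84·73/689 = 8.8999
Stratum 2 (Middle): n = 249; a·d/n = 29·121/249 = 14.0924; b·c/n = 67·32/249 = 8.6104
Stratum 3 (High): n = 327; a·d/n = 134·54/327 = 22.1284; b·c/n = 95·44/327 = 12.7829
OR_MH = (95.5820 + 14.0924 + 22.1284) / (8.8999 + 8.6104 + 12.7829) = 131.8028 / 30.2932 = 4.35091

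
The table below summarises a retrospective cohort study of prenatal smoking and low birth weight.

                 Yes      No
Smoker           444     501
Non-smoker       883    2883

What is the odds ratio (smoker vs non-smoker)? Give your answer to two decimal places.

Cells: a = 444, b = 501, c = 883, d = 2883.
OR = (a·d)/(b·c) = (444 × 2883) / (501 × 883) = 1280052 / 442383 = 2.89354
The odds of low birth weight are about 2.89 times as high in the smoker group.

2.89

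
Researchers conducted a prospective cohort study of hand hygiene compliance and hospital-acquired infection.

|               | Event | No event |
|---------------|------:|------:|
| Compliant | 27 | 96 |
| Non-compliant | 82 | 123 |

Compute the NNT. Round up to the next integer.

Risk in treated group = 27/123 = 0.21951; risk in control = 82/205 = 0.40000.
Absolute risk reduction = 0.40000 − 0.21951 = 0.18049
NNT = 1 / ARR = 1 / 0.18049 = 5.541 → round up → 6

6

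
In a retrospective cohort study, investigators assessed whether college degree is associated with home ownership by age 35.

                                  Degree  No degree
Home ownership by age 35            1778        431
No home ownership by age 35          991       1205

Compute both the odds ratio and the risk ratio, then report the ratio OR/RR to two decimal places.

2.06

Reading the table with exposure as columns: a = 1778 (Degree, case), b = 991 (Degree, non-case), c = 431 (No degree, case), d = 1205.
OR = (1778·1205)/(991·431) = 2142490/427121 = 5.01612
Risk in exposed = 1778/2769 = 0.64211; risk in unexposed = 431/1636 = 0.26345; RR = 2.43733
OR/RR = 5.01612 / 2.43733 = 2.05804
The outcome is not rare, so the OR lies further from 1 than the RR.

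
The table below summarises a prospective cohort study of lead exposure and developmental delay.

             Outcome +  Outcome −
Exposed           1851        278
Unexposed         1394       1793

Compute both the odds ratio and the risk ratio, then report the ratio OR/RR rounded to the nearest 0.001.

4.309

Cells: a = 1851, b = 278, c = 1394, d = 1793.
OR = (1851·1793)/(278·1394) = 3318843/387532 = 8.56405
Risk in exposed = 1851/2129 = 0.86942; risk in unexposed = 1394/3187 = 0.43740; RR = 1.98770
OR/RR = 8.56405 / 1.98770 = 4.30853
The outcome is not rare, so the OR lies further from 1 than the RR.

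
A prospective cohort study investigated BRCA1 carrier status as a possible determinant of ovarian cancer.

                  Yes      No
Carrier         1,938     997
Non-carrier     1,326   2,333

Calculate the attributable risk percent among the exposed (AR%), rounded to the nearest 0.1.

45.1

Cells: a = 1938, b = 997, c = 1326, d = 2333.
Risk in exposed = 1938/2935 = 0.66031; risk in unexposed = 1326/3659 = 0.36239.
RR = 0.66031/0.36239 = 1.82207
AR% = (RR − 1)/RR × 100 = (1.82207 − 1)/1.82207 × 100 = 45.1173%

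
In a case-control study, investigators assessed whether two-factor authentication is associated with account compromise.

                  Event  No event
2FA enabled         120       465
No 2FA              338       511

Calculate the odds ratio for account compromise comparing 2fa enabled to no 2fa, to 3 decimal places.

Cells: a = 120, b = 465, c = 338, d = 511.
OR = (a·d)/(b·c) = (120 × 511) / (465 × 338) = 61320 / 157170 = 0.39015
Exposure is associated with lower odds of account compromise (OR = 0.39 < 1).

0.390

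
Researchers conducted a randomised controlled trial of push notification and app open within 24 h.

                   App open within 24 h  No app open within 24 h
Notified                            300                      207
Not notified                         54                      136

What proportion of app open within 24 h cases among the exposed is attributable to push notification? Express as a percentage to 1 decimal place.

Cells: a = 300, b = 207, c = 54, d = 136.
Risk in exposed = 300/507 = 0.59172; risk in unexposed = 54/190 = 0.28421.
RR = 0.59172/0.28421 = 2.08196
AR% = (RR − 1)/RR × 100 = (2.08196 − 1)/2.08196 × 100 = 51.9684%

52.0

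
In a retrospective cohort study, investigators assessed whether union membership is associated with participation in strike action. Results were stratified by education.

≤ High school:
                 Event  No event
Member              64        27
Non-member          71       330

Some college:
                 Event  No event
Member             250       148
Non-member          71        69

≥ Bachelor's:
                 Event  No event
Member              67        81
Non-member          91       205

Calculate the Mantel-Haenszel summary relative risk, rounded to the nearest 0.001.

1.686

RR_MH = Σ(aᵢ·n₀ᵢ/nᵢ) / Σ(cᵢ·n₁ᵢ/nᵢ), with n₁ᵢ = aᵢ+bᵢ (exposed), n₀ᵢ = cᵢ+dᵢ (unexposed), nᵢ = n₁ᵢ+n₀ᵢ.
Stratum 1 (≤ High school): n₁ = 91, n₀ = 401, n = 492; a·n₀/n = 64·401/492 = 52.1626; c·n₁/n = 71·91/492 = 13.1321
Stratum 2 (Some college): n₁ = 398, n₀ = 140, n = 538; a·n₀/n = 250·140/538 = 65.0558; c·n₁/n = 71·398/538 = 52.5242
Stratum 3 (≥ Bachelor's): n₁ = 148, n₀ = 296, n = 444; a·n₀/n = 67·296/444 = 44.6667; c·n₁/n = 91·148/444 = 30.3333
RR_MH = (52.1626 + 65.0558 + 44.6667) / (13.1321 + 52.5242 + 30.3333) = 161.8850 / 95.9896 = 1.68648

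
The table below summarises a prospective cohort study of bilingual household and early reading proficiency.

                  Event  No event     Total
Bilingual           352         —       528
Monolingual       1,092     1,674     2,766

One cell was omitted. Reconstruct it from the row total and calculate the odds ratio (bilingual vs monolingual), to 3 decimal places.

The missing cell is in the exposed row: 528 − 352 = 176.
So a = 352, b = 176, c = 1092, d = 1674.
OR = (a·d)/(b·c) = (352 × 1674) / (176 × 1092) = 589248 / 192192 = 3.06593

3.066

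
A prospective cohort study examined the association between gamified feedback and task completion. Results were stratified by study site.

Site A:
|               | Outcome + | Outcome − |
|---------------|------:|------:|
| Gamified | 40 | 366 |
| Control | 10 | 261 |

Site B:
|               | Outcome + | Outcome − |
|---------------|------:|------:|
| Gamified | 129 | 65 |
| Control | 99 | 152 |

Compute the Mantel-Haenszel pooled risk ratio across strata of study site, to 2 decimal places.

1.81

RR_MH = Σ(aᵢ·n₀ᵢ/nᵢ) / Σ(cᵢ·n₁ᵢ/nᵢ), with n₁ᵢ = aᵢ+bᵢ (exposed), n₀ᵢ = cᵢ+dᵢ (unexposed), nᵢ = n₁ᵢ+n₀ᵢ.
Stratum 1 (Site A): n₁ = 406, n₀ = 271, n = 677; a·n₀/n = 40·271/677 = 16.0118; c·n₁/n = 10·406/677 = 5.9970
Stratum 2 (Site B): n₁ = 194, n₀ = 251, n = 445; a·n₀/n = 129·251/445 = 72.7618; c·n₁/n = 99·194/445 = 43.1596
RR_MH = (16.0118 + 72.7618) / (5.9970 + 43.1596) = 88.7736 / 49.1566 = 1.80593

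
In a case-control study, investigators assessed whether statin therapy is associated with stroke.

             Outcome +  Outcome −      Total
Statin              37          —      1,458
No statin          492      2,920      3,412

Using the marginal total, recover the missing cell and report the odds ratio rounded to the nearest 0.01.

0.15

The missing cell is in the exposed row: 1458 − 37 = 1421.
So a = 37, b = 1421, c = 492, d = 2920.
OR = (a·d)/(b·c) = (37 × 2920) / (1421 × 492) = 108040 / 699132 = 0.15453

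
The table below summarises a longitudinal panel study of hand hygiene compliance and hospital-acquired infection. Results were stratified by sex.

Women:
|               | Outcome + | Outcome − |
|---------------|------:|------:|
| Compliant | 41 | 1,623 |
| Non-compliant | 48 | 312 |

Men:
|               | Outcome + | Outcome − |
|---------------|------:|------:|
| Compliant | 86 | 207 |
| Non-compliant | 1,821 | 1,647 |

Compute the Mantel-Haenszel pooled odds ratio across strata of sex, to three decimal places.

0.317

OR_MH = Σ(aᵢdᵢ/nᵢ) / Σ(bᵢcᵢ/nᵢ), where nᵢ is the stratum total.
Stratum 1 (Women): n = 2024; a·d/n = 41·312/2024 = 6.3202; b·c/n = 1623·48/2024 = 38.4901
Stratum 2 (Men): n = 3761; a·d/n = 86·1647/3761 = 37.6607; b·c/n = 207·1821/3761 = 100.2252
OR_MH = (6.3202 + 37.6607) / (38.4901 + 100.2252) = 43.9809 / 138.7153 = 0.31706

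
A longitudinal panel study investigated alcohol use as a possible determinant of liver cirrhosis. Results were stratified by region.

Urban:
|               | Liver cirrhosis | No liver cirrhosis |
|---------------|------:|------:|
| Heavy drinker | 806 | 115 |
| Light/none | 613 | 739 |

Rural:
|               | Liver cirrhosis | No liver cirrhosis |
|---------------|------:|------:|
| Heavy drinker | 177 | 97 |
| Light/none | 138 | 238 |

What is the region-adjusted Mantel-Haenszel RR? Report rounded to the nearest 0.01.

1.90

RR_MH = Σ(aᵢ·n₀ᵢ/nᵢ) / Σ(cᵢ·n₁ᵢ/nᵢ), with n₁ᵢ = aᵢ+bᵢ (exposed), n₀ᵢ = cᵢ+dᵢ (unexposed), nᵢ = n₁ᵢ+n₀ᵢ.
Stratum 1 (Urban): n₁ = 921, n₀ = 1352, n = 2273; a·n₀/n = 806·1352/2273 = 479.4158; c·n₁/n = 613·921/2273 = 248.3823
Stratum 2 (Rural): n₁ = 274, n₀ = 376, n = 650; a·n₀/n = 177·376/650 = 102.3877; c·n₁/n = 138·274/650 = 58.1723
RR_MH = (479.4158 + 102.3877) / (248.3823 + 58.1723) = 581.8034 / 306.5546 = 1.89788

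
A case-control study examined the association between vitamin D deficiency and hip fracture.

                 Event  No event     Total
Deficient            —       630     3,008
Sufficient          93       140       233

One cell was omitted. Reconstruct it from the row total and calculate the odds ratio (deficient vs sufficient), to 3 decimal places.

5.682

The missing cell is in the exposed row: 3008 − 630 = 2378.
So a = 2378, b = 630, c = 93, d = 140.
OR = (a·d)/(b·c) = (2378 × 140) / (630 × 93) = 332920 / 58590 = 5.68220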